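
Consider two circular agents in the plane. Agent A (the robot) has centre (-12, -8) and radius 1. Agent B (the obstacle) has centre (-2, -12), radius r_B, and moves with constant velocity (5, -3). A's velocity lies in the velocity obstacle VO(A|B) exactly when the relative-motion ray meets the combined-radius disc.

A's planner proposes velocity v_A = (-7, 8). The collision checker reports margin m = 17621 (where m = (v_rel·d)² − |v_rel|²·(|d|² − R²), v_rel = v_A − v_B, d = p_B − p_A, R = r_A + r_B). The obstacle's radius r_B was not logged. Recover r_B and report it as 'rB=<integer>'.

m = 17621
d = (10, -4);  v_rel = (-12, 11),  |v_rel|² = 265
v_rel×d = (-12)·(-4) − (11)·(10) = -62
since m = R²·265 − (-62)²:  R² = (3844 + 17621) / 265 = 81
R = √81 = 9  ⇒  r_B = 9 − 1 = 8

rB=8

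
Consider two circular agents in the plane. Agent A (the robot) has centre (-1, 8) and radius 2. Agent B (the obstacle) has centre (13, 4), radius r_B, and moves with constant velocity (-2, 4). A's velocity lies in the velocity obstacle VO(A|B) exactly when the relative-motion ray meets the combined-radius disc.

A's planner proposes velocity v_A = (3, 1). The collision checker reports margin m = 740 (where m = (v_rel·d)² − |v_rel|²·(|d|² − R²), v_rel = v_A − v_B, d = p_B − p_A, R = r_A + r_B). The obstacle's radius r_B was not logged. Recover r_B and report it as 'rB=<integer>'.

m = 740
d = (14, -4);  v_rel = (5, -3),  |v_rel|² = 34
v_rel×d = (5)·(-4) − (-3)·(14) = 22
since m = R²·34 − 22²:  R² = (484 + 740) / 34 = 36
R = √36 = 6  ⇒  r_B = 6 − 2 = 4

rB=4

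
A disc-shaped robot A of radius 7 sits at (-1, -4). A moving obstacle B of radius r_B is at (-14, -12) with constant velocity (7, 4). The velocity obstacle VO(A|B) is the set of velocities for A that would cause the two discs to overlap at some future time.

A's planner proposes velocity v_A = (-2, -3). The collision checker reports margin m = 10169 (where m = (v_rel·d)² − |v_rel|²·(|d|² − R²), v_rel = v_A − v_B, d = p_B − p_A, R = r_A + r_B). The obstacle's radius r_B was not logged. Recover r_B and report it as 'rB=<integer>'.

m = 10169
d = (-13, -8);  v_rel = (-9, -7),  |v_rel|² = 130
v_rel×d = (-9)·(-8) − (-7)·(-13) = -19
since m = R²·130 − (-19)²:  R² = (361 + 10169) / 130 = 81
R = √81 = 9  ⇒  r_B = 9 − 7 = 2

rB=2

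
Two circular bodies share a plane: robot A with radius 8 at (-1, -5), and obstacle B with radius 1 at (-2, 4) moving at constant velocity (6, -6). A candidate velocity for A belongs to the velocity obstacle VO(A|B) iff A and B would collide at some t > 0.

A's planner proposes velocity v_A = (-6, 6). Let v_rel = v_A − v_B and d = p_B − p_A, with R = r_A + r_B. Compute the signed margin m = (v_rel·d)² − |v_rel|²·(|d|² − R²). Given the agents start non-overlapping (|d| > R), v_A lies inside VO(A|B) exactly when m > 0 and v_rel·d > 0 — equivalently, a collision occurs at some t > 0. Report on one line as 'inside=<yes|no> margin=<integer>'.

d = (-1, 9),  |d|² = 82;  R = 8+1 = 9,  c = 82−9² = 1
v_rel = (-12, 12),  |v_rel|² = 288;  v_rel·d = (-12)·(-1) + (12)·(9) = 120
288·t² − 240·t + 1 = 0  ⇒  m = 120² − 288·1 = 14112
m = 14112 > 0,  v_rel·d = 120 > 0  ⇒  inside

inside=yes margin=14112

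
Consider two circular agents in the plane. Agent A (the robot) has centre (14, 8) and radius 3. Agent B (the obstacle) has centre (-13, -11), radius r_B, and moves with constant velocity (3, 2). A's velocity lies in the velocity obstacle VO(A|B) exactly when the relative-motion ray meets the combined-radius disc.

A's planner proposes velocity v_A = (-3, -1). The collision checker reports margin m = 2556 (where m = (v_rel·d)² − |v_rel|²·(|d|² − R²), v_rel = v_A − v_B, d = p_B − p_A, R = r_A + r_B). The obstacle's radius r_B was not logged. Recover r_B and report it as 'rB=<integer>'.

m = 2556
d = (-27, -19);  v_rel = (-6, -3),  |v_rel|² = 45
v_rel×d = (-6)·(-19) − (-3)·(-27) = 33
since m = R²·45 − 33²:  R² = (1089 + 2556) / 45 = 81
R = √81 = 9  ⇒  r_B = 9 − 3 = 6

rB=6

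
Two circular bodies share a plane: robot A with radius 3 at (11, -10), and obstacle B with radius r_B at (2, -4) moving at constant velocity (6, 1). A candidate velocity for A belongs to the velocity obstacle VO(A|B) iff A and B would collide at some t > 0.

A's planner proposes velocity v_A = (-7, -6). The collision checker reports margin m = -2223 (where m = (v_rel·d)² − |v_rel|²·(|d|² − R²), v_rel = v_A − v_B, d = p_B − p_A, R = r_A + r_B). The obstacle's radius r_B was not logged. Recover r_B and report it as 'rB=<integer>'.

m = -2223
d = (-9, 6);  v_rel = (-13, -7),  |v_rel|² = 218
v_rel×d = (-13)·(6) − (-7)·(-9) = -141
since m = R²·218 − (-141)²:  R² = (19881 + -2223) / 218 = 81
R = √81 = 9  ⇒  r_B = 9 − 3 = 6

rB=6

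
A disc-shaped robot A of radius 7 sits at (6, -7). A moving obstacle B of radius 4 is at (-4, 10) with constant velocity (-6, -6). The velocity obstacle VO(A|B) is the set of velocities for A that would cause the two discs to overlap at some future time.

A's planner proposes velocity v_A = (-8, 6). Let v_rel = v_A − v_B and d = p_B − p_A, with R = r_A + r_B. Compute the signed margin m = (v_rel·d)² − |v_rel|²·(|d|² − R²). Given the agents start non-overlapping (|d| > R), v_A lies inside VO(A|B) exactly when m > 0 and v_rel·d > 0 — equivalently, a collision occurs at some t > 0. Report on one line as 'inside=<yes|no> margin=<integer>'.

d = (-10, 17),  |d|² = 389;  R = 7+4 = 11,  c = 389−11² = 268
v_rel = (-2, 12),  |v_rel|² = 148;  v_rel·d = (-2)·(-10) + (12)·(17) = 224
148·t² − 448·t + 268 = 0  ⇒  m = 224² − 148·268 = 10512
m = 10512 > 0,  v_rel·d = 224 > 0  ⇒  inside

inside=yes margin=10512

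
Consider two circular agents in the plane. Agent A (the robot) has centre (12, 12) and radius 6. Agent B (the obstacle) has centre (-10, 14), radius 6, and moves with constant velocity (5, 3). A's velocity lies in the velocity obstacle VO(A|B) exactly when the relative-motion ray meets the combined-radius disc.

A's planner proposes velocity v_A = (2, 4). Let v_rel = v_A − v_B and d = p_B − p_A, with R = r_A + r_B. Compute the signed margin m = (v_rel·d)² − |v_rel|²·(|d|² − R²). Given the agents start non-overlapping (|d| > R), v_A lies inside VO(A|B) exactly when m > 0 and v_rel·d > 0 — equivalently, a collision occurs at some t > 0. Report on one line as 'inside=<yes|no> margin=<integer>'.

d = (-22, 2),  |d|² = 488;  R = 6+6 = 12,  c = 488−12² = 344
v_rel = (-3, 1),  |v_rel|² = 10;  v_rel·d = (-3)·(-22) + (1)·(2) = 68
10·t² − 136·t + 344 = 0  ⇒  m = 68² − 10·344 = 1184
m = 1184 > 0,  v_rel·d = 68 > 0  ⇒  inside

inside=yes margin=1184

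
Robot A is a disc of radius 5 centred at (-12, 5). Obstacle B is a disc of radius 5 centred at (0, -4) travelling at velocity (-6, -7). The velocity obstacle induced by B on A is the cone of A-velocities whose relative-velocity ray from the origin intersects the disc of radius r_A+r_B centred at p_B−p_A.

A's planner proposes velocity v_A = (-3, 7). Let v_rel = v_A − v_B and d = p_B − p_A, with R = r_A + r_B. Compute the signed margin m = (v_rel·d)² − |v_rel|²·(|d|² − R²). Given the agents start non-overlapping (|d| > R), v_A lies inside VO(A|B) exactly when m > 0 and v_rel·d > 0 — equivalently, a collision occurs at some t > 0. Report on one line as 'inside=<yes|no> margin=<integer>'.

d = (12, -9),  |d|² = 225;  R = 5+5 = 10,  c = 225−10² = 125
v_rel = (3, 14),  |v_rel|² = 205;  v_rel·d = (3)·(12) + (14)·(-9) = -90
205·t² + 180·t + 125 = 0  ⇒  m = (-90)² − 205·125 = -17525
m = -17525 < 0,  v_rel·d = -90 < 0  ⇒  outside

inside=no margin=-17525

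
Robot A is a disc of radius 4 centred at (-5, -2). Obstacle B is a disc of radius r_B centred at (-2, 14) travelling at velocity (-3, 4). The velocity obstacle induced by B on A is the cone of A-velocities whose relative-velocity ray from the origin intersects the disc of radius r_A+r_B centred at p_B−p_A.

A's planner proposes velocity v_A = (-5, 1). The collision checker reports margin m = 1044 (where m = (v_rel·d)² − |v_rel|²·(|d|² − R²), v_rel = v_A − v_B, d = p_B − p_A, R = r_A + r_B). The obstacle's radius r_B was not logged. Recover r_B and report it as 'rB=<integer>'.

m = 1044
d = (3, 16);  v_rel = (-2, -3),  |v_rel|² = 13
v_rel×d = (-2)·(16) − (-3)·(3) = -23
since m = R²·13 − (-23)²:  R² = (529 + 1044) / 13 = 121
R = √121 = 11  ⇒  r_B = 11 − 4 = 7

rB=7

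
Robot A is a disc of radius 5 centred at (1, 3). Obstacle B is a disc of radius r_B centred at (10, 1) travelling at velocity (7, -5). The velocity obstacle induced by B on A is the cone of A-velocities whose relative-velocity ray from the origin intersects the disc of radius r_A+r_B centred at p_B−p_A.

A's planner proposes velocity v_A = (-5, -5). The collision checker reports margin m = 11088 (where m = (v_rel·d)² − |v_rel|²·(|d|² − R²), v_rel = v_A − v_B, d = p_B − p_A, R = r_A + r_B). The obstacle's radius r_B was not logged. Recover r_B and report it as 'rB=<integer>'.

m = 11088
d = (9, -2);  v_rel = (-12, 0),  |v_rel|² = 144
v_rel×d = (-12)·(-2) − (0)·(9) = 24
since m = R²·144 − 24²:  R² = (576 + 11088) / 144 = 81
R = √81 = 9  ⇒  r_B = 9 − 5 = 4

rB=4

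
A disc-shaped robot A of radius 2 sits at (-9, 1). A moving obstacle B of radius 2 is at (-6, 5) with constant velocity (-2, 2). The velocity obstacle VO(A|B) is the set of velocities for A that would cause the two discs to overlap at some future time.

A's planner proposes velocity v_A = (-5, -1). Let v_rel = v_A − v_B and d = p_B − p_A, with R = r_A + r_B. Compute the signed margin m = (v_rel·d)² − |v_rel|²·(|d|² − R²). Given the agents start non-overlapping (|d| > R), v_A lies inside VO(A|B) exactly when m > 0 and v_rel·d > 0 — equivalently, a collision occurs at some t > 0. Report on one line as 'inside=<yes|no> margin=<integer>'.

d = (3, 4),  |d|² = 25;  R = 2+2 = 4,  c = 25−4² = 9
v_rel = (-3, -3),  |v_rel|² = 18;  v_rel·d = (-3)·(3) + (-3)·(4) = -21
18·t² + 42·t + 9 = 0  ⇒  m = (-21)² − 18·9 = 279
m = 279 > 0,  v_rel·d = -21 < 0  ⇒  outside

inside=no margin=279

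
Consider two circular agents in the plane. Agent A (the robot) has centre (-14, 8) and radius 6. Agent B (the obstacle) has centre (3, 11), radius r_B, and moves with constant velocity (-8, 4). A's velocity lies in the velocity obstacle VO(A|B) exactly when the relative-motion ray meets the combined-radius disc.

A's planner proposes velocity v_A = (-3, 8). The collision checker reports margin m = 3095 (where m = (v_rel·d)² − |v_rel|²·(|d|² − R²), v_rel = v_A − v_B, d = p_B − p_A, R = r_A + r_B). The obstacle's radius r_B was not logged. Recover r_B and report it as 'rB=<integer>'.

m = 3095
d = (17, 3);  v_rel = (5, 4),  |v_rel|² = 41
v_rel×d = (5)·(3) − (4)·(17) = -53
since m = R²·41 − (-53)²:  R² = (2809 + 3095) / 41 = 144
R = √144 = 12  ⇒  r_B = 12 − 6 = 6

rB=6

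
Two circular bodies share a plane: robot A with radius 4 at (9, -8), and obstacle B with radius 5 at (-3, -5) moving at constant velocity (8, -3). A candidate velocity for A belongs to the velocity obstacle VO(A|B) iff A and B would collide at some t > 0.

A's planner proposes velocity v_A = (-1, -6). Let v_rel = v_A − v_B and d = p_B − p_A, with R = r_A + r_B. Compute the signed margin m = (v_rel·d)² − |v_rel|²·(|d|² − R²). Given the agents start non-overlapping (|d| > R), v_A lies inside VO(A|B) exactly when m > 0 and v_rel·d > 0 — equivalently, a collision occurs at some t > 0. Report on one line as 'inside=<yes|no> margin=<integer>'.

d = (-12, 3),  |d|² = 153;  R = 4+5 = 9,  c = 153−9² = 72
v_rel = (-9, -3),  |v_rel|² = 90;  v_rel·d = (-9)·(-12) + (-3)·(3) = 99
90·t² − 198·t + 72 = 0  ⇒  m = 99² − 90·72 = 3321
m = 3321 > 0,  v_rel·d = 99 > 0  ⇒  inside

inside=yes margin=3321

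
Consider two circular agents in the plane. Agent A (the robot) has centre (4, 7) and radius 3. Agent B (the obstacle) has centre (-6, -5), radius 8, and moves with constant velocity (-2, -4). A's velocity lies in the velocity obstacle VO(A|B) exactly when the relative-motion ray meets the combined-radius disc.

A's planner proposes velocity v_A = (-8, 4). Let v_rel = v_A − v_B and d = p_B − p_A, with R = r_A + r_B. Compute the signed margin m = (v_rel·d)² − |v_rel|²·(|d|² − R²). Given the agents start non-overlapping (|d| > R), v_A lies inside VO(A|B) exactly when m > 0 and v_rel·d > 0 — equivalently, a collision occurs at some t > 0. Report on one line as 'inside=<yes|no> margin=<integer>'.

d = (-10, -12),  |d|² = 244;  R = 3+8 = 11,  c = 244−11² = 123
v_rel = (-6, 8),  |v_rel|² = 100;  v_rel·d = (-6)·(-10) + (8)·(-12) = -36
100·t² + 72·t + 123 = 0  ⇒  m = (-36)² − 100·123 = -11004
m = -11004 < 0,  v_rel·d = -36 < 0  ⇒  outside

inside=no margin=-11004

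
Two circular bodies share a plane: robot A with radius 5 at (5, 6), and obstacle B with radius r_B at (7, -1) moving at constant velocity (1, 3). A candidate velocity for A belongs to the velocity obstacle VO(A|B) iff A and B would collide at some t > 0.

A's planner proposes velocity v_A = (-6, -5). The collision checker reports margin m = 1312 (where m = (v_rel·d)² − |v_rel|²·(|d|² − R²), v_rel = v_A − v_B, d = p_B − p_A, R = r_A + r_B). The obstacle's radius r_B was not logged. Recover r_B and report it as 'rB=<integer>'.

m = 1312
d = (2, -7);  v_rel = (-7, -8),  |v_rel|² = 113
v_rel×d = (-7)·(-7) − (-8)·(2) = 65
since m = R²·113 − 65²:  R² = (4225 + 1312) / 113 = 49
R = √49 = 7  ⇒  r_B = 7 − 5 = 2

rB=2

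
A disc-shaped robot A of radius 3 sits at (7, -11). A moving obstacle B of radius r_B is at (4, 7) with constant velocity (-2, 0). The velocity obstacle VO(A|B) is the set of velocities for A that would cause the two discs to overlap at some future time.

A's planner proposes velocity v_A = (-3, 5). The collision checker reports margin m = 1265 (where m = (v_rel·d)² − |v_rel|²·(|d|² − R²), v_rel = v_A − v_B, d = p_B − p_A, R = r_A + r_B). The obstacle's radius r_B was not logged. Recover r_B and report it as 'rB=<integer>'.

m = 1265
d = (-3, 18);  v_rel = (-1, 5),  |v_rel|² = 26
v_rel×d = (-1)·(18) − (5)·(-3) = -3
since m = R²·26 − (-3)²:  R² = (9 + 1265) / 26 = 49
R = √49 = 7  ⇒  r_B = 7 − 3 = 4

rB=4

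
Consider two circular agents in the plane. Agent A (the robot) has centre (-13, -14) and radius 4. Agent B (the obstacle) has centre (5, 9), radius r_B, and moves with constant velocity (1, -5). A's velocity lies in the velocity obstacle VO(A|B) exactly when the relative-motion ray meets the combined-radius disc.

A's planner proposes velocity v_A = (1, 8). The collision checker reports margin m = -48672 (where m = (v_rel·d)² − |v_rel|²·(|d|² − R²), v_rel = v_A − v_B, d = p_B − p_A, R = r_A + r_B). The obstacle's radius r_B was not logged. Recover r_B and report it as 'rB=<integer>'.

m = -48672
d = (18, 23);  v_rel = (0, 13),  |v_rel|² = 169
v_rel×d = (0)·(23) − (13)·(18) = -234
since m = R²·169 − (-234)²:  R² = (54756 + -48672) / 169 = 36
R = √36 = 6  ⇒  r_B = 6 − 4 = 2

rB=2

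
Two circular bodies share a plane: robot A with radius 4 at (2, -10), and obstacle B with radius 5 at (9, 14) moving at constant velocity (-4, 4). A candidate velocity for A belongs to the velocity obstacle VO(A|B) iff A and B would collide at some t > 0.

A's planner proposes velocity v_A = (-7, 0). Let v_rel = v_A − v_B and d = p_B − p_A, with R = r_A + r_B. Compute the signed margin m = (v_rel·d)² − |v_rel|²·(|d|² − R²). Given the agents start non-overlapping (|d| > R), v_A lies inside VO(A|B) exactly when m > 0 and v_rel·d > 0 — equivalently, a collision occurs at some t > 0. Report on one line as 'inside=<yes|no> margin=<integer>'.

d = (7, 24),  |d|² = 625;  R = 4+5 = 9,  c = 625−9² = 544
v_rel = (-3, -4),  |v_rel|² = 25;  v_rel·d = (-3)·(7) + (-4)·(24) = -117
25·t² + 234·t + 544 = 0  ⇒  m = (-117)² − 25·544 = 89
m = 89 > 0,  v_rel·d = -117 < 0  ⇒  outside

inside=no margin=89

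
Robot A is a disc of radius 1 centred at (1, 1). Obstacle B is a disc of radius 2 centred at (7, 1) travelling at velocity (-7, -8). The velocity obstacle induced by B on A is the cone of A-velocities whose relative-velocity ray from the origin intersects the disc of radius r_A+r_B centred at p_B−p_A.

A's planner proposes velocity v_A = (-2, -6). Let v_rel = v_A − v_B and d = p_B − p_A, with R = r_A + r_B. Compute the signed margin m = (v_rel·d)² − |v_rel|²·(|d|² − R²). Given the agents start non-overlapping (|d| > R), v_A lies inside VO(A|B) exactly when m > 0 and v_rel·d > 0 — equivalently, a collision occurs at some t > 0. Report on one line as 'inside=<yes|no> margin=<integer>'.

d = (6, 0),  |d|² = 36;  R = 1+2 = 3,  c = 36−3² = 27
v_rel = (5, 2),  |v_rel|² = 29;  v_rel·d = (5)·(6) + (2)·(0) = 30
29·t² − 60·t + 27 = 0  ⇒  m = 30² − 29·27 = 117
m = 117 > 0,  v_rel·d = 30 > 0  ⇒  inside

inside=yes margin=117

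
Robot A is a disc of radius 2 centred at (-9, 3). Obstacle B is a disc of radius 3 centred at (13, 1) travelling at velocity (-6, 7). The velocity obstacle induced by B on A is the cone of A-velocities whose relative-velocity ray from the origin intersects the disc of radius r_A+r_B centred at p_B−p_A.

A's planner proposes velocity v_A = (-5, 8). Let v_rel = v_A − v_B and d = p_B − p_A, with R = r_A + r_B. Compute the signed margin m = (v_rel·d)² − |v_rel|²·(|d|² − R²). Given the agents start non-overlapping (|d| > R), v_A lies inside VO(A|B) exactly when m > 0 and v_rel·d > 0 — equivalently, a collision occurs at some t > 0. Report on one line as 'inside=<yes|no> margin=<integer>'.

d = (22, -2),  |d|² = 488;  R = 2+3 = 5,  c = 488−5² = 463
v_rel = (1, 1),  |v_rel|² = 2;  v_rel·d = (1)·(22) + (1)·(-2) = 20
2·t² − 40·t + 463 = 0  ⇒  m = 20² − 2·463 = -526
m = -526 < 0,  v_rel·d = 20 > 0  ⇒  outside

inside=no margin=-526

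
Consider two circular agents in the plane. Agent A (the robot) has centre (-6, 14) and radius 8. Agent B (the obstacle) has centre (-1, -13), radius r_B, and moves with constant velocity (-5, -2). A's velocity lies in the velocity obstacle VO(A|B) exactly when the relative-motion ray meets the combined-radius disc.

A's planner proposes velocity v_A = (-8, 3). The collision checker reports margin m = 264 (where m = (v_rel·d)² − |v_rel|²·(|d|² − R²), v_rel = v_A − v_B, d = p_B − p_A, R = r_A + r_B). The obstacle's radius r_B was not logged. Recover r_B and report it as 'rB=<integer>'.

m = 264
d = (5, -27);  v_rel = (-3, 5),  |v_rel|² = 34
v_rel×d = (-3)·(-27) − (5)·(5) = 56
since m = R²·34 − 56²:  R² = (3136 + 264) / 34 = 100
R = √100 = 10  ⇒  r_B = 10 − 8 = 2

rB=2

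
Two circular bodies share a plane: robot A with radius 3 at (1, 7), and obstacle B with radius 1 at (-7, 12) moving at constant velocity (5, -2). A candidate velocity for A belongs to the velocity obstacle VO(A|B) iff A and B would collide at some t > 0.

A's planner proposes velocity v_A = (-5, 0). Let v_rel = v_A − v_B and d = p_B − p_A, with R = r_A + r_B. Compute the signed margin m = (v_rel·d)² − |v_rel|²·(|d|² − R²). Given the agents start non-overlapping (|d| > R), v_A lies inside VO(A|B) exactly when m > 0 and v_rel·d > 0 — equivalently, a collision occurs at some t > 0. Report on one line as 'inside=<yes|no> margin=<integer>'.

d = (-8, 5),  |d|² = 89;  R = 3+1 = 4,  c = 89−4² = 73
v_rel = (-10, 2),  |v_rel|² = 104;  v_rel·d = (-10)·(-8) + (2)·(5) = 90
104·t² − 180·t + 73 = 0  ⇒  m = 90² − 104·73 = 508
m = 508 > 0,  v_rel·d = 90 > 0  ⇒  inside

inside=yes margin=508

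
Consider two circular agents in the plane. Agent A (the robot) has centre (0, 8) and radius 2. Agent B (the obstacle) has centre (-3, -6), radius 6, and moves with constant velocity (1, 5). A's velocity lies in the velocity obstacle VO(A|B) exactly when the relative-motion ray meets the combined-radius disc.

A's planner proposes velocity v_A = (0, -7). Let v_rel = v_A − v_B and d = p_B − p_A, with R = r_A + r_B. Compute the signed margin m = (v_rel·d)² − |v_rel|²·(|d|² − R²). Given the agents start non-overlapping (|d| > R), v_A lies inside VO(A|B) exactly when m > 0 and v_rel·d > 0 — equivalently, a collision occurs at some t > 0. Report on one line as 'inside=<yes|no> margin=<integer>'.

d = (-3, -14),  |d|² = 205;  R = 2+6 = 8,  c = 205−8² = 141
v_rel = (-1, -12),  |v_rel|² = 145;  v_rel·d = (-1)·(-3) + (-12)·(-14) = 171
145·t² − 342·t + 141 = 0  ⇒  m = 171² − 145·141 = 8796
m = 8796 > 0,  v_rel·d = 171 > 0  ⇒  inside

inside=yes margin=8796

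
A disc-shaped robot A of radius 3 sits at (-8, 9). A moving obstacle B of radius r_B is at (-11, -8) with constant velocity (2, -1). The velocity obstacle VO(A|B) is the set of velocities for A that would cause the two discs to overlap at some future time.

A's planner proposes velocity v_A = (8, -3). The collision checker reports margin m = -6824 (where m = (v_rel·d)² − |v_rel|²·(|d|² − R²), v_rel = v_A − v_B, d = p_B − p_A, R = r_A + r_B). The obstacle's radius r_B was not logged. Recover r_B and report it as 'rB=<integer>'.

m = -6824
d = (-3, -17);  v_rel = (6, -2),  |v_rel|² = 40
v_rel×d = (6)·(-17) − (-2)·(-3) = -108
since m = R²·40 − (-108)²:  R² = (11664 + -6824) / 40 = 121
R = √121 = 11  ⇒  r_B = 11 − 3 = 8

rB=8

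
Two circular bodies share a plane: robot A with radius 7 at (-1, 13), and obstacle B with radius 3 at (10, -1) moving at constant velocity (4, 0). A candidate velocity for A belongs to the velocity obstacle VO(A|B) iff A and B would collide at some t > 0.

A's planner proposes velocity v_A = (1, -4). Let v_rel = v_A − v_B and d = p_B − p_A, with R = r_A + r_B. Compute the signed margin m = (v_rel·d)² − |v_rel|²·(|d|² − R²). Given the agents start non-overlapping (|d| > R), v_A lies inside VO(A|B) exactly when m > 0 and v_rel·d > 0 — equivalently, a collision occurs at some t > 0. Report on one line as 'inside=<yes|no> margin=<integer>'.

d = (11, -14),  |d|² = 317;  R = 7+3 = 10,  c = 317−10² = 217
v_rel = (-3, -4),  |v_rel|² = 25;  v_rel·d = (-3)·(11) + (-4)·(-14) = 23
25·t² − 46·t + 217 = 0  ⇒  m = 23² − 25·217 = -4896
m = -4896 < 0,  v_rel·d = 23 > 0  ⇒  outside

inside=no margin=-4896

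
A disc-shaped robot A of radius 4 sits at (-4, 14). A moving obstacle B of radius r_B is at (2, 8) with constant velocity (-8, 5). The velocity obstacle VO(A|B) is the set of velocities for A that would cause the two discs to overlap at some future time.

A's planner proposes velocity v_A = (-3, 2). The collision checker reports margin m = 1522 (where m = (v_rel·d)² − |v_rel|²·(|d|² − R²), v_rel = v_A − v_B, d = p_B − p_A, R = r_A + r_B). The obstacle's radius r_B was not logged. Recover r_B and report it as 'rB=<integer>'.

m = 1522
d = (6, -6);  v_rel = (5, -3),  |v_rel|² = 34
v_rel×d = (5)·(-6) − (-3)·(6) = -12
since m = R²·34 − (-12)²:  R² = (144 + 1522) / 34 = 49
R = √49 = 7  ⇒  r_B = 7 − 4 = 3

rB=3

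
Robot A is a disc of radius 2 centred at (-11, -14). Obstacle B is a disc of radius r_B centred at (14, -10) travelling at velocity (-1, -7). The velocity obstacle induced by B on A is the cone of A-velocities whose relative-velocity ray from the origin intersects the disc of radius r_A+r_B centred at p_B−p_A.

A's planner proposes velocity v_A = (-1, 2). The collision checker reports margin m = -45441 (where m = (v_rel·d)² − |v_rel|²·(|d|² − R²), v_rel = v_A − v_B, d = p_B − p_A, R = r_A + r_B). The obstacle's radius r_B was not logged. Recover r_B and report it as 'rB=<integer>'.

m = -45441
d = (25, 4);  v_rel = (0, 9),  |v_rel|² = 81
v_rel×d = (0)·(4) − (9)·(25) = -225
since m = R²·81 − (-225)²:  R² = (50625 + -45441) / 81 = 64
R = √64 = 8  ⇒  r_B = 8 − 2 = 6

rB=6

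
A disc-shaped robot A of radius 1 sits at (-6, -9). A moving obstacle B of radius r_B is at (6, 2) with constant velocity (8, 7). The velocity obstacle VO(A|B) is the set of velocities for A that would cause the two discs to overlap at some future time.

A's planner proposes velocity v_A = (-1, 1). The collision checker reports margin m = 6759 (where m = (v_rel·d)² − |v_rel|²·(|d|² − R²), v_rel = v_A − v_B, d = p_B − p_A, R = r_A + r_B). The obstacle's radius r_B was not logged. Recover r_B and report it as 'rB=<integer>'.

m = 6759
d = (12, 11);  v_rel = (-9, -6),  |v_rel|² = 117
v_rel×d = (-9)·(11) − (-6)·(12) = -27
since m = R²·117 − (-27)²:  R² = (729 + 6759) / 117 = 64
R = √64 = 8  ⇒  r_B = 8 − 1 = 7

rB=7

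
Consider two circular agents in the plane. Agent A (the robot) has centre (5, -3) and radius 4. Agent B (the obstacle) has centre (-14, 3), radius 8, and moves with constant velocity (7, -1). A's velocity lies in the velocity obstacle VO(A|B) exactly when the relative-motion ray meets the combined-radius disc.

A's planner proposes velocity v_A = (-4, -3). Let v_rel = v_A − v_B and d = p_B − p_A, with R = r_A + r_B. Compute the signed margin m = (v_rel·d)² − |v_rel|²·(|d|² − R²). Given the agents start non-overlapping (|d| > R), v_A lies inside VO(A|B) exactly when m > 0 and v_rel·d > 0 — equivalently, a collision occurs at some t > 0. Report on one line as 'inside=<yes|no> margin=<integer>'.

d = (-19, 6),  |d|² = 397;  R = 4+8 = 12,  c = 397−12² = 253
v_rel = (-11, -2),  |v_rel|² = 125;  v_rel·d = (-11)·(-19) + (-2)·(6) = 197
125·t² − 394·t + 253 = 0  ⇒  m = 197² − 125·253 = 7184
m = 7184 > 0,  v_rel·d = 197 > 0  ⇒  inside

inside=yes margin=7184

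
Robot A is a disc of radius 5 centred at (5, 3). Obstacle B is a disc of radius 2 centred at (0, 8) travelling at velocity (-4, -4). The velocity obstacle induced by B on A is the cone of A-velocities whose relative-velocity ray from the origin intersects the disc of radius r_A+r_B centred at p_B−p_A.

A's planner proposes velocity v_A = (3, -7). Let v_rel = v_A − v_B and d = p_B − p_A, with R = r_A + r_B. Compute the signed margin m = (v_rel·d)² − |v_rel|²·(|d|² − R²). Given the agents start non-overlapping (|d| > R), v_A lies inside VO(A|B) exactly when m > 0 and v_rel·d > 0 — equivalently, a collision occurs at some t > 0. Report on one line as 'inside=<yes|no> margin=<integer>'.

d = (-5, 5),  |d|² = 50;  R = 5+2 = 7,  c = 50−7² = 1
v_rel = (7, -3),  |v_rel|² = 58;  v_rel·d = (7)·(-5) + (-3)·(5) = -50
58·t² + 100·t + 1 = 0  ⇒  m = (-50)² − 58·1 = 2442
m = 2442 > 0,  v_rel·d = -50 < 0  ⇒  outside

inside=no margin=2442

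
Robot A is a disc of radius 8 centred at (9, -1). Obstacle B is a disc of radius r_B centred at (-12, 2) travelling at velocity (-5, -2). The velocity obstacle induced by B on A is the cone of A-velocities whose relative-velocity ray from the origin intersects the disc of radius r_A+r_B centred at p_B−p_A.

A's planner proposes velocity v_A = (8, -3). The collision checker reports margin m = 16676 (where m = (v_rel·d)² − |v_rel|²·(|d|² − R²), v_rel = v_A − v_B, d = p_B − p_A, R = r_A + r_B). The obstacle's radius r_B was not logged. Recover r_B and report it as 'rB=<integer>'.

m = 16676
d = (-21, 3);  v_rel = (13, -1),  |v_rel|² = 170
v_rel×d = (13)·(3) − (-1)·(-21) = 18
since m = R²·170 − 18²:  R² = (324 + 16676) / 170 = 100
R = √100 = 10  ⇒  r_B = 10 − 8 = 2

rB=2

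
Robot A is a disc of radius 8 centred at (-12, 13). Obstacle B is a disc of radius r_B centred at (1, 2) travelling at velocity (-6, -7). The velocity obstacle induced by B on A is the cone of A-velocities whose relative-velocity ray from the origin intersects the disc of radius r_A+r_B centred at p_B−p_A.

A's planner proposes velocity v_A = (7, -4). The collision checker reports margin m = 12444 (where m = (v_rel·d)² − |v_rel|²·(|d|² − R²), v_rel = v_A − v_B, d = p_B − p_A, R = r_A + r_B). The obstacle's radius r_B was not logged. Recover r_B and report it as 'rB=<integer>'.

m = 12444
d = (13, -11);  v_rel = (13, 3),  |v_rel|² = 178
v_rel×d = (13)·(-11) − (3)·(13) = -182
since m = R²·178 − (-182)²:  R² = (33124 + 12444) / 178 = 256
R = √256 = 16  ⇒  r_B = 16 − 8 = 8

rB=8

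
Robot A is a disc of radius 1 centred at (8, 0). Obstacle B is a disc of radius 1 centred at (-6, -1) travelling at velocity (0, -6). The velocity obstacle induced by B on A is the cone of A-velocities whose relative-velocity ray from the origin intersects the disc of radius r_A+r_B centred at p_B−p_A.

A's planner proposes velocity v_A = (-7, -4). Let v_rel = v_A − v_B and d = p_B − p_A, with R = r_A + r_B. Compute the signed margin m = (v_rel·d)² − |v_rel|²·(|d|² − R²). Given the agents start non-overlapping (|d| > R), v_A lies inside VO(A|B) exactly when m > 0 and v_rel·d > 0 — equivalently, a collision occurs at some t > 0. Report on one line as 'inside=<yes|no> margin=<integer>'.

d = (-14, -1),  |d|² = 197;  R = 1+1 = 2,  c = 197−2² = 193
v_rel = (-7, 2),  |v_rel|² = 53;  v_rel·d = (-7)·(-14) + (2)·(-1) = 96
53·t² − 192·t + 193 = 0  ⇒  m = 96² − 53·193 = -1013
m = -1013 < 0,  v_rel·d = 96 > 0  ⇒  outside

inside=no margin=-1013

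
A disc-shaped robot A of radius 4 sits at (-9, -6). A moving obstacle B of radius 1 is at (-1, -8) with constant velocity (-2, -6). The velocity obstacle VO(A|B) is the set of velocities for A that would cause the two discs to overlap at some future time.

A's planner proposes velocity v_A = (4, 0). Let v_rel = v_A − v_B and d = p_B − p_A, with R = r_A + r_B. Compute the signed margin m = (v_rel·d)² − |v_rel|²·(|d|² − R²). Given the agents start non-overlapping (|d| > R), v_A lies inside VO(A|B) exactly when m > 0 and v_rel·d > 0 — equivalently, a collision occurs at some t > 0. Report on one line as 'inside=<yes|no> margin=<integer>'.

d = (8, -2),  |d|² = 68;  R = 4+1 = 5,  c = 68−5² = 43
v_rel = (6, 6),  |v_rel|² = 72;  v_rel·d = (6)·(8) + (6)·(-2) = 36
72·t² − 72·t + 43 = 0  ⇒  m = 36² − 72·43 = -1800
m = -1800 < 0,  v_rel·d = 36 > 0  ⇒  outside

inside=no margin=-1800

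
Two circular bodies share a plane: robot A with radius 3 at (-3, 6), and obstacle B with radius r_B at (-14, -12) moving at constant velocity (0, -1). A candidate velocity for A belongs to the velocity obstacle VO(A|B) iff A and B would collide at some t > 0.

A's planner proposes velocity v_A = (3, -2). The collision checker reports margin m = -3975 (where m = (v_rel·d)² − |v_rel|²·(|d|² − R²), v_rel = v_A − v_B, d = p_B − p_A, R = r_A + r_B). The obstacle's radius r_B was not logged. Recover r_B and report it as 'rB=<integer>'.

m = -3975
d = (-11, -18);  v_rel = (3, -1),  |v_rel|² = 10
v_rel×d = (3)·(-18) − (-1)·(-11) = -65
since m = R²·10 − (-65)²:  R² = (4225 + -3975) / 10 = 25
R = √25 = 5  ⇒  r_B = 5 − 3 = 2

rB=2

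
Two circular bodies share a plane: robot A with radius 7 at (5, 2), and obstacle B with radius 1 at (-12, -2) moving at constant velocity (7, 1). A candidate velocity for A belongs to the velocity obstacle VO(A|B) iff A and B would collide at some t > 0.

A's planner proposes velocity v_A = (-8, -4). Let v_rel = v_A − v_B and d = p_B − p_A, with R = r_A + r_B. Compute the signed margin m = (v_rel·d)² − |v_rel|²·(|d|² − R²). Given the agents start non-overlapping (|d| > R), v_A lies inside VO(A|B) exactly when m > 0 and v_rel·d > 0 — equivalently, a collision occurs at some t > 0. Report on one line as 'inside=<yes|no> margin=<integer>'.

d = (-17, -4),  |d|² = 305;  R = 7+1 = 8,  c = 305−8² = 241
v_rel = (-15, -5),  |v_rel|² = 250;  v_rel·d = (-15)·(-17) + (-5)·(-4) = 275
250·t² − 550·t + 241 = 0  ⇒  m = 275² − 250·241 = 15375
m = 15375 > 0,  v_rel·d = 275 > 0  ⇒  inside

inside=yes margin=15375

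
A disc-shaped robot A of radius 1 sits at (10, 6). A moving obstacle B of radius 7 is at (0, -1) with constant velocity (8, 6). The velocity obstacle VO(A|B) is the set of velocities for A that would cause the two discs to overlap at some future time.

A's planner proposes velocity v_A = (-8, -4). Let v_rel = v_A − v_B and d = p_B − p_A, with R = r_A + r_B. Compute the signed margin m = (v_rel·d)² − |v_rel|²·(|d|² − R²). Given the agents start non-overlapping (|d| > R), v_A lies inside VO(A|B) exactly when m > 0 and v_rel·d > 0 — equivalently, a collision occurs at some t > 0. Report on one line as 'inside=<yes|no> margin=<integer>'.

d = (-10, -7),  |d|² = 149;  R = 1+7 = 8,  c = 149−8² = 85
v_rel = (-16, -10),  |v_rel|² = 356;  v_rel·d = (-16)·(-10) + (-10)·(-7) = 230
356·t² − 460·t + 85 = 0  ⇒  m = 230² − 356·85 = 22640
m = 22640 > 0,  v_rel·d = 230 > 0  ⇒  inside

inside=yes margin=22640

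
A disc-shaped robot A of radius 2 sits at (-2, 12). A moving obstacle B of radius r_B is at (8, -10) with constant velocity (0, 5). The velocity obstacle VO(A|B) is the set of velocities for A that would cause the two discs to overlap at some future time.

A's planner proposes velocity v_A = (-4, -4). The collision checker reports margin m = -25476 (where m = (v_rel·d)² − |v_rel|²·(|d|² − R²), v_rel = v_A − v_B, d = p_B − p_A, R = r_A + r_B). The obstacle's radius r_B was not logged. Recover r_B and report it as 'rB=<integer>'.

m = -25476
d = (10, -22);  v_rel = (-4, -9),  |v_rel|² = 97
v_rel×d = (-4)·(-22) − (-9)·(10) = 178
since m = R²·97 − 178²:  R² = (31684 + -25476) / 97 = 64
R = √64 = 8  ⇒  r_B = 8 − 2 = 6

rB=6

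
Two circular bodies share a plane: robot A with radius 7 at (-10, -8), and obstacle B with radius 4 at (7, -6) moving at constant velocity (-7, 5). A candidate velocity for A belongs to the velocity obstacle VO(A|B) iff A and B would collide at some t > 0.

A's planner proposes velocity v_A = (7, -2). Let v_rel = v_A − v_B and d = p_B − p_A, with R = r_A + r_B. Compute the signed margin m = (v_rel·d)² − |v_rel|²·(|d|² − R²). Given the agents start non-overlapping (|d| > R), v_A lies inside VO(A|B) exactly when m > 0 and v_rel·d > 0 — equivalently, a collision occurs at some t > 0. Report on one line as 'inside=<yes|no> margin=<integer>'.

d = (17, 2),  |d|² = 293;  R = 7+4 = 11,  c = 293−11² = 172
v_rel = (14, -7),  |v_rel|² = 245;  v_rel·d = (14)·(17) + (-7)·(2) = 224
245·t² − 448·t + 172 = 0  ⇒  m = 224² − 245·172 = 8036
m = 8036 > 0,  v_rel·d = 224 > 0  ⇒  inside

inside=yes margin=8036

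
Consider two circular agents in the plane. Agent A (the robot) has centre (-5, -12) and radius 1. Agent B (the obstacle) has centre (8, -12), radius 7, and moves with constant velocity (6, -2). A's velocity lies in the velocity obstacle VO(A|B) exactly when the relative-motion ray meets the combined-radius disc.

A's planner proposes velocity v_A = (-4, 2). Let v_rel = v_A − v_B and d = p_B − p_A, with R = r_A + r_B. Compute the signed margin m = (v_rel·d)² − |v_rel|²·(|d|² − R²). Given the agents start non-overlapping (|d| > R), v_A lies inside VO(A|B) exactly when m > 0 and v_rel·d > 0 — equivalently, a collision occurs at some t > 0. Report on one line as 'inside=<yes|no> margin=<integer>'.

d = (13, 0),  |d|² = 169;  R = 1+7 = 8,  c = 169−8² = 105
v_rel = (-10, 4),  |v_rel|² = 116;  v_rel·d = (-10)·(13) + (4)·(0) = -130
116·t² + 260·t + 105 = 0  ⇒  m = (-130)² − 116·105 = 4720
m = 4720 > 0,  v_rel·d = -130 < 0  ⇒  outside

inside=no margin=4720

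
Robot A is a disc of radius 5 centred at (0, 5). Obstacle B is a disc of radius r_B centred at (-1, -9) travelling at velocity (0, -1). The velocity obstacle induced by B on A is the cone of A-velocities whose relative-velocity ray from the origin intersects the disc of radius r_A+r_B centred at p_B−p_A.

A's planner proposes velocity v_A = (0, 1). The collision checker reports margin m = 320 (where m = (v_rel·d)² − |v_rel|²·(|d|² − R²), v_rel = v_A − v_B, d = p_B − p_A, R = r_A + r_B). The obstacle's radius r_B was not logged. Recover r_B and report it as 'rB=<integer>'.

m = 320
d = (-1, -14);  v_rel = (0, 2),  |v_rel|² = 4
v_rel×d = (0)·(-14) − (2)·(-1) = 2
since m = R²·4 − 2²:  R² = (4 + 320) / 4 = 81
R = √81 = 9  ⇒  r_B = 9 − 5 = 4

rB=4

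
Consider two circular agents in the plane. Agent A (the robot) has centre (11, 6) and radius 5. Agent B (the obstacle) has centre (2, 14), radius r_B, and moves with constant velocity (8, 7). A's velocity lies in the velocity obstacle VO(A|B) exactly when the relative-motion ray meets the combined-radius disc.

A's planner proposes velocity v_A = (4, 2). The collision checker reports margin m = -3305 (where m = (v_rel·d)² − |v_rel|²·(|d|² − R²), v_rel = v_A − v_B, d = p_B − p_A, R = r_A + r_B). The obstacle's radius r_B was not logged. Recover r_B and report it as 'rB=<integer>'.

m = -3305
d = (-9, 8);  v_rel = (-4, -5),  |v_rel|² = 41
v_rel×d = (-4)·(8) − (-5)·(-9) = -77
since m = R²·41 − (-77)²:  R² = (5929 + -3305) / 41 = 64
R = √64 = 8  ⇒  r_B = 8 − 5 = 3

rB=3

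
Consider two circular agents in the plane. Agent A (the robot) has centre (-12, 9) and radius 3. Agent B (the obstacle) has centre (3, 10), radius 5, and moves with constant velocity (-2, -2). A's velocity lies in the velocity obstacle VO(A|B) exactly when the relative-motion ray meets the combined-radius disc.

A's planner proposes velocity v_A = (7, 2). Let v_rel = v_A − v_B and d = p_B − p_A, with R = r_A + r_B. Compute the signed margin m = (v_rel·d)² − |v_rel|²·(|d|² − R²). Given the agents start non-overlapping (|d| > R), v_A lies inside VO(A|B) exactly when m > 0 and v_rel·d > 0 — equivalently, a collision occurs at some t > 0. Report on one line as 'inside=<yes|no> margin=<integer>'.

d = (15, 1),  |d|² = 226;  R = 3+5 = 8,  c = 226−8² = 162
v_rel = (9, 4),  |v_rel|² = 97;  v_rel·d = (9)·(15) + (4)·(1) = 139
97·t² − 278·t + 162 = 0  ⇒  m = 139² − 97·162 = 3607
m = 3607 > 0,  v_rel·d = 139 > 0  ⇒  inside

inside=yes margin=3607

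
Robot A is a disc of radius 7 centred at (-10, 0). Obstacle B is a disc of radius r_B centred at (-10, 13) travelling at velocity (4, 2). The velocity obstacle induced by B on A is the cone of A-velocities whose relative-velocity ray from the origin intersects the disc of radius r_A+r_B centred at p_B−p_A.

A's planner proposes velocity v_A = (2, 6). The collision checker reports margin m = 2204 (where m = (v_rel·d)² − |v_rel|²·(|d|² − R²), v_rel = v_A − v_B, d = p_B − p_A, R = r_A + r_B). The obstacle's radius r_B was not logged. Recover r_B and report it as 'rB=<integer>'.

m = 2204
d = (0, 13);  v_rel = (-2, 4),  |v_rel|² = 20
v_rel×d = (-2)·(13) − (4)·(0) = -26
since m = R²·20 − (-26)²:  R² = (676 + 2204) / 20 = 144
R = √144 = 12  ⇒  r_B = 12 − 7 = 5

rB=5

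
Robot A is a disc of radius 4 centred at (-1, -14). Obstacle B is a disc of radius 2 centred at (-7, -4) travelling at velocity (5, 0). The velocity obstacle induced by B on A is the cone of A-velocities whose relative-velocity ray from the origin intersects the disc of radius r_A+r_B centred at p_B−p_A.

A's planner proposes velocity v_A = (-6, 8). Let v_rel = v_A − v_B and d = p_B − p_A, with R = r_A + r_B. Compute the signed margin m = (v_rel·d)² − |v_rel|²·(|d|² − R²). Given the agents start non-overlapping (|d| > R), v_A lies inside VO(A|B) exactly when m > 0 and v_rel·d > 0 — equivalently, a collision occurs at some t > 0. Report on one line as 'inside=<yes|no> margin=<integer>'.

d = (-6, 10),  |d|² = 136;  R = 4+2 = 6,  c = 136−6² = 100
v_rel = (-11, 8),  |v_rel|² = 185;  v_rel·d = (-11)·(-6) + (8)·(10) = 146
185·t² − 292·t + 100 = 0  ⇒  m = 146² − 185·100 = 2816
m = 2816 > 0,  v_rel·d = 146 > 0  ⇒  inside

inside=yes margin=2816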